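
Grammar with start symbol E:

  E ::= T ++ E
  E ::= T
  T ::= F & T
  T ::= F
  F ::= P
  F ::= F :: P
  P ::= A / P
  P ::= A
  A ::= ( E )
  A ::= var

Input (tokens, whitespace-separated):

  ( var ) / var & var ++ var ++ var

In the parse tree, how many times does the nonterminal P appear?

6

[E [T [F [P [A ( [E [T [F [P [A var]]]]] )] / [P [A var]]]] & [T [F [P [A var]]]]] ++ [E [T [F [P [A var]]]] ++ [E [T [F [P [A var]]]]]]]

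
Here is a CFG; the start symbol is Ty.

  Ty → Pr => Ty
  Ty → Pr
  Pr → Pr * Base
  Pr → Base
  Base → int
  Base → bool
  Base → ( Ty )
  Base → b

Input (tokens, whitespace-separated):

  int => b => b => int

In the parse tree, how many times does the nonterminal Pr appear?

4

[Ty [Pr [Base int]] => [Ty [Pr [Base b]] => [Ty [Pr [Base b]] => [Ty [Pr [Base int]]]]]]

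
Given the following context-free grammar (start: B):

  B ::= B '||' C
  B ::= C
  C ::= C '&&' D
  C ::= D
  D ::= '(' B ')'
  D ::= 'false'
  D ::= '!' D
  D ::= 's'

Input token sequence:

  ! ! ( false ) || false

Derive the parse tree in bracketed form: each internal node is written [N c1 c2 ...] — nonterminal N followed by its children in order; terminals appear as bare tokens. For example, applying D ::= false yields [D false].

[B [B [C [D ! [D ! [D ( [B [C [D false]]] )]]]]] || [C [D false]]]

B
B || C
C || C
D || C
! D || C
! ! D || C
! ! ( B ) || C
! ! ( C ) || C
! ! ( D ) || C
! ! ( false ) || C
! ! ( false ) || D
! ! ( false ) || false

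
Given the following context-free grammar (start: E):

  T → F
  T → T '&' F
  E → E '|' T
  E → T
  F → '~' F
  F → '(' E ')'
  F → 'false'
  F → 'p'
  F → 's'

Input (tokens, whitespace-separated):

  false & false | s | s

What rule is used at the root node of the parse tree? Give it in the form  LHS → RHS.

E → E '|' T

[E [E [E [T [T [F false]] & [F false]]] | [T [F s]]] | [T [F s]]]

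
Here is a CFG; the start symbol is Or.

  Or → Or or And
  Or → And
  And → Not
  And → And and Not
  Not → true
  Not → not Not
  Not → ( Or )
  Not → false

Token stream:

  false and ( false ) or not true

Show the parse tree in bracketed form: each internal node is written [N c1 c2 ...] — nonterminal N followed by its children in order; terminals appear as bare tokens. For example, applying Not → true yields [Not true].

[Or [Or [And [And [Not false]] and [Not ( [Or [And [Not false]]] )]]] or [And [Not not [Not true]]]]

Or
Or or And
And or And
And and Not or And
Not and Not or And
false and Not or And
false and ( Or ) or And
false and ( And ) or And
false and ( Not ) or And
false and ( false ) or And
false and ( false ) or Not
false and ( false ) or not Not
false and ( false ) or not true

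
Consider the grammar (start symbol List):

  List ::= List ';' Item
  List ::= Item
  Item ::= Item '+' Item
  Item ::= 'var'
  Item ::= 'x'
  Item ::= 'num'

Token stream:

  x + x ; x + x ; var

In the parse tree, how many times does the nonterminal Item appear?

7

[List [List [List [Item [Item x] + [Item x]]] ; [Item [Item x] + [Item x]]] ; [Item var]]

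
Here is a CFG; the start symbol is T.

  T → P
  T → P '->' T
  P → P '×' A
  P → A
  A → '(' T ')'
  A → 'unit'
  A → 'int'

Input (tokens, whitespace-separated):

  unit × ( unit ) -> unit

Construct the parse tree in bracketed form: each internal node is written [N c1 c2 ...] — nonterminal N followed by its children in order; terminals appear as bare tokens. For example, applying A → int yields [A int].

[T [P [P [A unit]] × [A ( [T [P [A unit]]] )]] -> [T [P [A unit]]]]

T
P -> T
P × A -> T
A × A -> T
unit × A -> T
unit × ( T ) -> T
unit × ( P ) -> T
unit × ( A ) -> T
unit × ( unit ) -> T
unit × ( unit ) -> P
unit × ( unit ) -> A
unit × ( unit ) -> unit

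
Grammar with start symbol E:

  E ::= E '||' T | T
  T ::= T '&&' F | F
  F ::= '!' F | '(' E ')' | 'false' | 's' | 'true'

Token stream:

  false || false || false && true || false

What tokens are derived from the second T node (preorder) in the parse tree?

[E [E [E [E [T [F false]]] || [T [F false]]] || [T [T [F false]] && [F true]]] || [T [F false]]]

false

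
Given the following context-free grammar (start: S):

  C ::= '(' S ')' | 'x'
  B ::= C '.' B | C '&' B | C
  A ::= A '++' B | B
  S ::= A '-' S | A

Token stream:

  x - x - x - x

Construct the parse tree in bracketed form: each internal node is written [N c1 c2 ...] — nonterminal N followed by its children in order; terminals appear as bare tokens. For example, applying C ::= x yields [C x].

S
A - S
B - S
C - S
x - S
x - A - S
x - B - S
x - C - S
x - x - S
x - x - A - S
x - x - B - S
x - x - C - S
x - x - x - S
x - x - x - A
x - x - x - B
x - x - x - C
x - x - x - x

[S [A [B [C x]]] - [S [A [B [C x]]] - [S [A [B [C x]]] - [S [A [B [C x]]]]]]]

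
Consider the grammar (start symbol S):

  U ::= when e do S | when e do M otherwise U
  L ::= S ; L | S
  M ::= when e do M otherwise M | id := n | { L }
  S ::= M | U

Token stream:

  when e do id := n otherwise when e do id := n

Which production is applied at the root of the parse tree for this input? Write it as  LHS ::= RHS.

S ::= U

[S [U when e do [M id := n] otherwise [U when e do [S [M id := n]]]]]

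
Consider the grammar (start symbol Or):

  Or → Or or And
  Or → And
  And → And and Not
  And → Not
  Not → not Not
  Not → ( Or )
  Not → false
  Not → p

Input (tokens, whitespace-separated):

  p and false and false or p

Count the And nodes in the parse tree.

4

[Or [Or [And [And [And [Not p]] and [Not false]] and [Not false]]] or [And [Not p]]]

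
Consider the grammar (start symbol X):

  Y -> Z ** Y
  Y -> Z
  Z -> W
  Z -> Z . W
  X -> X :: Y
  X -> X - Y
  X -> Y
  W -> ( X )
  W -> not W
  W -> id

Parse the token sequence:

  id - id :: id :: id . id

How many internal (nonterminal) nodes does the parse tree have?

[X [X [X [X [Y [Z [W id]]]] - [Y [Z [W id]]]] :: [Y [Z [W id]]]] :: [Y [Z [Z [W id]] . [W id]]]]

18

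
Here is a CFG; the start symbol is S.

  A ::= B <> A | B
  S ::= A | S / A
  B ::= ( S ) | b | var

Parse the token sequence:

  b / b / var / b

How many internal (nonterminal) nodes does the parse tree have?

[S [S [S [S [A [B b]]] / [A [B b]]] / [A [B var]]] / [A [B b]]]

12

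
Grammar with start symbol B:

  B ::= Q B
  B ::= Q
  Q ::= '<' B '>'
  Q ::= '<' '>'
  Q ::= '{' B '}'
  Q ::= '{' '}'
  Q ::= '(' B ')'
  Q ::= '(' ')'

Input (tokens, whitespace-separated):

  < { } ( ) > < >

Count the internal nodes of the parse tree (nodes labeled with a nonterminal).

8

[B [Q < [B [Q { }] [B [Q ( )]]] >] [B [Q < >]]]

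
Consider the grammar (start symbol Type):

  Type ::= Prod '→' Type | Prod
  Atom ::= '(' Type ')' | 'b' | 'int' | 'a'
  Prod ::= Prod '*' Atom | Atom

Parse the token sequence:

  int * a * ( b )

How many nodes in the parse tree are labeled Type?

[Type [Prod [Prod [Prod [Atom int]] * [Atom a]] * [Atom ( [Type [Prod [Atom b]]] )]]]

2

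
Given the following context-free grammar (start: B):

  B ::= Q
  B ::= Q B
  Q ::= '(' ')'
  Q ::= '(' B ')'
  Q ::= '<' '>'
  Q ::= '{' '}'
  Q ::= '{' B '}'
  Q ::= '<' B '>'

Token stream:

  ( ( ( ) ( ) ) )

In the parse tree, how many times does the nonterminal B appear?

[B [Q ( [B [Q ( [B [Q ( )] [B [Q ( )]]] )]] )]]

4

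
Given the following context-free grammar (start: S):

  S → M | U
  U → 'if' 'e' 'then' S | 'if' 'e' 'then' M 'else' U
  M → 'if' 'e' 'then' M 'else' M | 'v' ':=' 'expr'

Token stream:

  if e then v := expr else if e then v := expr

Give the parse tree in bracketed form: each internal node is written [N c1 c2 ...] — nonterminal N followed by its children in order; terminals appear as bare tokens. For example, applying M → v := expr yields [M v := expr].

S
U
if e then M else U
if e then v := expr else U
if e then v := expr else if e then S
if e then v := expr else if e then M
if e then v := expr else if e then v := expr

[S [U if e then [M v := expr] else [U if e then [S [M v := expr]]]]]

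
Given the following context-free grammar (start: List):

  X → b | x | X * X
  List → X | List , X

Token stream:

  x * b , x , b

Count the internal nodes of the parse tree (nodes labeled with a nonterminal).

[List [List [List [X [X x] * [X b]]] , [X x]] , [X b]]

8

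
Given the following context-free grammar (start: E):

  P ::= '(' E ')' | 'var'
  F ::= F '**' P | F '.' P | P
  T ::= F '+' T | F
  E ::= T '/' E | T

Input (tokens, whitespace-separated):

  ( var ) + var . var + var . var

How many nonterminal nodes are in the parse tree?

[E [T [F [P ( [E [T [F [P var]]]] )]] + [T [F [F [P var]] . [P var]] + [T [F [F [P var]] . [P var]]]]]]

18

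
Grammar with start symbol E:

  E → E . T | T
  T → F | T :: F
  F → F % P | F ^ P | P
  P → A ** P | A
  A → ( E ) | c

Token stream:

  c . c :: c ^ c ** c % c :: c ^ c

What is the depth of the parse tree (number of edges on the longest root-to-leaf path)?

[E [E [T [F [P [A c]]]]] . [T [T [T [F [P [A c]]]] :: [F [F [F [P [A c]]] ^ [P [A c] ** [P [A c]]]] % [P [A c]]]] :: [F [F [P [A c]]] ^ [P [A c]]]]]

8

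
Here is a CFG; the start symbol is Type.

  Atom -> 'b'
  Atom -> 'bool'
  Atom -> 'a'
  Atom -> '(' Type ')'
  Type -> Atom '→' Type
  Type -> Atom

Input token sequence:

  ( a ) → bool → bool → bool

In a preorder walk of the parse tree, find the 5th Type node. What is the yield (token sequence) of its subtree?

[Type [Atom ( [Type [Atom a]] )] → [Type [Atom bool] → [Type [Atom bool] → [Type [Atom bool]]]]]

bool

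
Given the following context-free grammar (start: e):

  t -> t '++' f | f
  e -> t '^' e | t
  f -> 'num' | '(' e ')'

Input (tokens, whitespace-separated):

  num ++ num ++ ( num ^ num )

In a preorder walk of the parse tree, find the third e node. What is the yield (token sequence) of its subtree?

num

[e [t [t [t [f num]] ++ [f num]] ++ [f ( [e [t [f num]] ^ [e [t [f num]]]] )]]]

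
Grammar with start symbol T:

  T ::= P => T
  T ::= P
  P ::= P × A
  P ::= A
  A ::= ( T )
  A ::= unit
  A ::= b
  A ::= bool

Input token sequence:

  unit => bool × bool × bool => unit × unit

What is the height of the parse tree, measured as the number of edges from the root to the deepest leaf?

6

[T [P [A unit]] => [T [P [P [P [A bool]] × [A bool]] × [A bool]] => [T [P [P [A unit]] × [A unit]]]]]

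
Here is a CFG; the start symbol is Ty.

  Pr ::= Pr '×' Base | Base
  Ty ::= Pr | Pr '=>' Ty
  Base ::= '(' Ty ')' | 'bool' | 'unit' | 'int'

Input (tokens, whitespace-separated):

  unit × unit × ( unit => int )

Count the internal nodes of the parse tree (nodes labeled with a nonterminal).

[Ty [Pr [Pr [Pr [Base unit]] × [Base unit]] × [Base ( [Ty [Pr [Base unit]] => [Ty [Pr [Base int]]]] )]]]

13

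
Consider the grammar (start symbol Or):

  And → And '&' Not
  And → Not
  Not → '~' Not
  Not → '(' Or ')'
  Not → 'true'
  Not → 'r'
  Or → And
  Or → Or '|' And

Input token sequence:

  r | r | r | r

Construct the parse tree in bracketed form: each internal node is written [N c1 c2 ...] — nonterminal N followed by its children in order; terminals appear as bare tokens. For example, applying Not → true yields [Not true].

Or
Or | And
Or | And | And
Or | And | And | And
And | And | And | And
Not | And | And | And
r | And | And | And
r | Not | And | And
r | r | And | And
r | r | Not | And
r | r | r | And
r | r | r | Not
r | r | r | r

[Or [Or [Or [Or [And [Not r]]] | [And [Not r]]] | [And [Not r]]] | [And [Not r]]]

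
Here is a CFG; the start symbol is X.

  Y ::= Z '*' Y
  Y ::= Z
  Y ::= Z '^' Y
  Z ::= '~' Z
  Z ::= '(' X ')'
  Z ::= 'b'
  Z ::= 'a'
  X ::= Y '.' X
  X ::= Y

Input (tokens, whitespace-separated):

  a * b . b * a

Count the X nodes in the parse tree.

[X [Y [Z a] * [Y [Z b]]] . [X [Y [Z b] * [Y [Z a]]]]]

2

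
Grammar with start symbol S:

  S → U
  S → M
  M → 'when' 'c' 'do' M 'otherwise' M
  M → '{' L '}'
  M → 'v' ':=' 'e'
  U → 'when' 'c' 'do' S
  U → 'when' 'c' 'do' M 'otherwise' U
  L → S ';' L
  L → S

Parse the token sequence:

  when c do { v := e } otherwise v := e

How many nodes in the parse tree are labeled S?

2

[S [M when c do [M { [L [S [M v := e]]] }] otherwise [M v := e]]]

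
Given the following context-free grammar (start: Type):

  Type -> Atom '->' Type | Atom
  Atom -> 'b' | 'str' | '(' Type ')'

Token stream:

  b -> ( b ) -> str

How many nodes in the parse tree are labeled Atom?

[Type [Atom b] -> [Type [Atom ( [Type [Atom b]] )] -> [Type [Atom str]]]]

4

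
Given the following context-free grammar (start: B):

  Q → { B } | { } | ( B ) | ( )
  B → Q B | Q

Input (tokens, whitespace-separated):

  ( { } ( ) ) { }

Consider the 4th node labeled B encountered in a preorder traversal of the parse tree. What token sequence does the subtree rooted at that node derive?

{ }

[B [Q ( [B [Q { }] [B [Q ( )]]] )] [B [Q { }]]]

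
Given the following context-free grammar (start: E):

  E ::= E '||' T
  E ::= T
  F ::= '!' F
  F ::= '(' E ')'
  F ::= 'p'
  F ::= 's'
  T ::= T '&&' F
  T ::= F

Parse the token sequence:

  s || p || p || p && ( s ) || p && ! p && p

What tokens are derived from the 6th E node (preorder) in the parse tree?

s

[E [E [E [E [E [T [F s]]] || [T [F p]]] || [T [F p]]] || [T [T [F p]] && [F ( [E [T [F s]]] )]]] || [T [T [T [F p]] && [F ! [F p]]] && [F p]]]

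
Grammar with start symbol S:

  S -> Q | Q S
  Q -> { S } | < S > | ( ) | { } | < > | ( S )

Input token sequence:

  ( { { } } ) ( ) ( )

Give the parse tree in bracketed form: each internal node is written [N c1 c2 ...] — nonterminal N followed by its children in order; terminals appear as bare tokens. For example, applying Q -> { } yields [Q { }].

[S [Q ( [S [Q { [S [Q { }]] }]] )] [S [Q ( )] [S [Q ( )]]]]

S
Q S
( S ) S
( Q ) S
( { S } ) S
( { Q } ) S
( { { } } ) S
( { { } } ) Q S
( { { } } ) ( ) S
( { { } } ) ( ) Q
( { { } } ) ( ) ( )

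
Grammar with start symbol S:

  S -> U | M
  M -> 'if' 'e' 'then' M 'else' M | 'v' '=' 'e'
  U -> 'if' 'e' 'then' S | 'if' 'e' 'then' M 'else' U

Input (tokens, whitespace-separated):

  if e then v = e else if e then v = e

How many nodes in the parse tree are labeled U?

2

[S [U if e then [M v = e] else [U if e then [S [M v = e]]]]]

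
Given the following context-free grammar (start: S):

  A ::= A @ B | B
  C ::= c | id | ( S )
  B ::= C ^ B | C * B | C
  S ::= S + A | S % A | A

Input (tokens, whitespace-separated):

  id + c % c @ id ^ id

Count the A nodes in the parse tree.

4

[S [S [S [A [B [C id]]]] + [A [B [C c]]]] % [A [A [B [C c]]] @ [B [C id] ^ [B [C id]]]]]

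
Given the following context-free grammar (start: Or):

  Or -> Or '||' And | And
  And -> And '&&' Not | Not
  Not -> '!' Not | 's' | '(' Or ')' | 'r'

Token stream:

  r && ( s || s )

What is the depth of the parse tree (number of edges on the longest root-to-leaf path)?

[Or [And [And [Not r]] && [Not ( [Or [Or [And [Not s]]] || [And [Not s]]] )]]]

7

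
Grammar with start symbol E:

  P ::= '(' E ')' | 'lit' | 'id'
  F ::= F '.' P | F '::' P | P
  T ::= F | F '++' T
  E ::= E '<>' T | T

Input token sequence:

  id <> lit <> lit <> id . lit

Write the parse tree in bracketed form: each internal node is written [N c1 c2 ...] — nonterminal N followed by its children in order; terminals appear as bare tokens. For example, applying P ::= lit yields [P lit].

[E [E [E [E [T [F [P id]]]] <> [T [F [P lit]]]] <> [T [F [P lit]]]] <> [T [F [F [P id]] . [P lit]]]]

E
E <> T
E <> T <> T
E <> T <> T <> T
T <> T <> T <> T
F <> T <> T <> T
P <> T <> T <> T
id <> T <> T <> T
id <> F <> T <> T
id <> P <> T <> T
id <> lit <> T <> T
id <> lit <> F <> T
id <> lit <> P <> T
id <> lit <> lit <> T
id <> lit <> lit <> F
id <> lit <> lit <> F . P
id <> lit <> lit <> P . P
id <> lit <> lit <> id . P
id <> lit <> lit <> id . lit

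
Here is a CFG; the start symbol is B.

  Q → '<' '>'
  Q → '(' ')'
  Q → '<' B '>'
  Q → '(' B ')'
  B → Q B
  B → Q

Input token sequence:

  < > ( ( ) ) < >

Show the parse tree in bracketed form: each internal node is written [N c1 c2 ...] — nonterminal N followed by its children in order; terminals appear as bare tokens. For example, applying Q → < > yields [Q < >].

B
Q B
< > B
< > Q B
< > ( B ) B
< > ( Q ) B
< > ( ( ) ) B
< > ( ( ) ) Q
< > ( ( ) ) < >

[B [Q < >] [B [Q ( [B [Q ( )]] )] [B [Q < >]]]]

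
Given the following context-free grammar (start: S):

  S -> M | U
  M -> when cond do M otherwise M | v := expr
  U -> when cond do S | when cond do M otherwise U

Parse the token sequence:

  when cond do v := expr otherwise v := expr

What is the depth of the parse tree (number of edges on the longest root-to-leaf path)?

[S [M when cond do [M v := expr] otherwise [M v := expr]]]

3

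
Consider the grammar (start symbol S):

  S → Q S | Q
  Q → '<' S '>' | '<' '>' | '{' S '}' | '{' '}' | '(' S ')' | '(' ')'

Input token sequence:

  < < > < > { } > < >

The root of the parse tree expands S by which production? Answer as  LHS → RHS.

[S [Q < [S [Q < >] [S [Q < >] [S [Q { }]]]] >] [S [Q < >]]]

S → Q S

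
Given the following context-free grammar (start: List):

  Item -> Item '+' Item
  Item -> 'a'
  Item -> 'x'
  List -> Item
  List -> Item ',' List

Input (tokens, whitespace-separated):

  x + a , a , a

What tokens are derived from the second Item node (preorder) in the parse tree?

[List [Item [Item x] + [Item a]] , [List [Item a] , [List [Item a]]]]

x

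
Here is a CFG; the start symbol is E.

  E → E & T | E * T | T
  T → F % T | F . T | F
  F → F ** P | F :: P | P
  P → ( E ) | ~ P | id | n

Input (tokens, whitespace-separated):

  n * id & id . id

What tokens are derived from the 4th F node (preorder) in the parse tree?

id

[E [E [E [T [F [P n]]]] * [T [F [P id]]]] & [T [F [P id]] . [T [F [P id]]]]]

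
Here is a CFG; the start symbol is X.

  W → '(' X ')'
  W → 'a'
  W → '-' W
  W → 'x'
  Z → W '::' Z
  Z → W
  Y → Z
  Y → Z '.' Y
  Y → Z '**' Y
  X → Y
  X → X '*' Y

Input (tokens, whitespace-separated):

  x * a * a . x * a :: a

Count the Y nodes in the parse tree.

[X [X [X [X [Y [Z [W x]]]] * [Y [Z [W a]]]] * [Y [Z [W a]] . [Y [Z [W x]]]]] * [Y [Z [W a] :: [Z [W a]]]]]

5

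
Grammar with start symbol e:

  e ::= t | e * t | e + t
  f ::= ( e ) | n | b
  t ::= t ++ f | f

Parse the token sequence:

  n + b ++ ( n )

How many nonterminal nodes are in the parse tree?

[e [e [t [f n]]] + [t [t [f b]] ++ [f ( [e [t [f n]]] )]]]

11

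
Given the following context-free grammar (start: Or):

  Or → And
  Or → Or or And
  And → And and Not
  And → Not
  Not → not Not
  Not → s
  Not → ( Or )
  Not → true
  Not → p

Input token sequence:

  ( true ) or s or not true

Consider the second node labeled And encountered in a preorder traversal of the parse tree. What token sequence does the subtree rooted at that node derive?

[Or [Or [Or [And [Not ( [Or [And [Not true]]] )]]] or [And [Not s]]] or [And [Not not [Not true]]]]

true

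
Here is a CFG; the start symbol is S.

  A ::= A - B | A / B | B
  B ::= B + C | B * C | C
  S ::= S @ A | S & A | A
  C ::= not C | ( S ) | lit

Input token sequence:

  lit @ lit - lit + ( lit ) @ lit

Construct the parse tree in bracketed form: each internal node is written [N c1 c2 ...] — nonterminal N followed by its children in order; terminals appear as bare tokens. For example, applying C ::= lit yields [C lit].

[S [S [S [A [B [C lit]]]] @ [A [A [B [C lit]]] - [B [B [C lit]] + [C ( [S [A [B [C lit]]]] )]]]] @ [A [B [C lit]]]]

S
S @ A
S @ A @ A
A @ A @ A
B @ A @ A
C @ A @ A
lit @ A @ A
lit @ A - B @ A
lit @ B - B @ A
lit @ C - B @ A
lit @ lit - B @ A
lit @ lit - B + C @ A
lit @ lit - C + C @ A
lit @ lit - lit + C @ A
lit @ lit - lit + ( S ) @ A
lit @ lit - lit + ( A ) @ A
lit @ lit - lit + ( B ) @ A
lit @ lit - lit + ( C ) @ A
lit @ lit - lit + ( lit ) @ A
lit @ lit - lit + ( lit ) @ B
lit @ lit - lit + ( lit ) @ C
lit @ lit - lit + ( lit ) @ lit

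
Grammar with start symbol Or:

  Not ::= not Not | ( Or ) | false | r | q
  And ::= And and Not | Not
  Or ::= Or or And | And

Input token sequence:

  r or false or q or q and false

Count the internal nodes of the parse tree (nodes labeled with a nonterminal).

14

[Or [Or [Or [Or [And [Not r]]] or [And [Not false]]] or [And [Not q]]] or [And [And [Not q]] and [Not false]]]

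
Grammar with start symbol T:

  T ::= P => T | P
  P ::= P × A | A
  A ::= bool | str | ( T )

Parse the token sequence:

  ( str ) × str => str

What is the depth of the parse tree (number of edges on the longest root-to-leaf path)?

7

[T [P [P [A ( [T [P [A str]]] )]] × [A str]] => [T [P [A str]]]]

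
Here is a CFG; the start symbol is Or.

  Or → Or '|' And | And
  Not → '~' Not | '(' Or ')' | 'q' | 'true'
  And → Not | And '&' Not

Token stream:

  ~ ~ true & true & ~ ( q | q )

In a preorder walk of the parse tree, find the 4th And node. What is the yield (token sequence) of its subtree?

q

[Or [And [And [And [Not ~ [Not ~ [Not true]]]] & [Not true]] & [Not ~ [Not ( [Or [Or [And [Not q]]] | [And [Not q]]] )]]]]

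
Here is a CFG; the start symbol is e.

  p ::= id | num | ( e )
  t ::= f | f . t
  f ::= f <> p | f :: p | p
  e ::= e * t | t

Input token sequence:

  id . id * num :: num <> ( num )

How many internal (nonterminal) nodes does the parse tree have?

19

[e [e [t [f [p id]] . [t [f [p id]]]]] * [t [f [f [f [p num]] :: [p num]] <> [p ( [e [t [f [p num]]]] )]]]]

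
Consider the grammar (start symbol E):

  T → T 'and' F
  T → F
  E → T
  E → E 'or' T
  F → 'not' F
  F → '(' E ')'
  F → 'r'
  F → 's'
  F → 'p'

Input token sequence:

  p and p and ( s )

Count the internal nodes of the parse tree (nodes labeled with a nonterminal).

10

[E [T [T [T [F p]] and [F p]] and [F ( [E [T [F s]]] )]]]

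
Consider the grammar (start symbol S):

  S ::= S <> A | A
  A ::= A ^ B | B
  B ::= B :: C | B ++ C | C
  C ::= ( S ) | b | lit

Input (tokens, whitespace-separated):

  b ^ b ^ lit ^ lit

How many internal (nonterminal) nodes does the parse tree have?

13

[S [A [A [A [A [B [C b]]] ^ [B [C b]]] ^ [B [C lit]]] ^ [B [C lit]]]]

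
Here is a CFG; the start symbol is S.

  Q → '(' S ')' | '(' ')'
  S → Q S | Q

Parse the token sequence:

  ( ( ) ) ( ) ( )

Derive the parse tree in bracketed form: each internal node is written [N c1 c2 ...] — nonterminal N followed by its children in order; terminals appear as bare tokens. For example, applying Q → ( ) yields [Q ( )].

S
Q S
( S ) S
( Q ) S
( ( ) ) S
( ( ) ) Q S
( ( ) ) ( ) S
( ( ) ) ( ) Q
( ( ) ) ( ) ( )

[S [Q ( [S [Q ( )]] )] [S [Q ( )] [S [Q ( )]]]]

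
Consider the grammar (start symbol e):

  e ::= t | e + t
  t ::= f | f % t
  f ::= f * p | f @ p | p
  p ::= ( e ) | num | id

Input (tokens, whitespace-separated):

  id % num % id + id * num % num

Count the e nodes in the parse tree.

[e [e [t [f [p id]] % [t [f [p num]] % [t [f [p id]]]]]] + [t [f [f [p id]] * [p num]] % [t [f [p num]]]]]

2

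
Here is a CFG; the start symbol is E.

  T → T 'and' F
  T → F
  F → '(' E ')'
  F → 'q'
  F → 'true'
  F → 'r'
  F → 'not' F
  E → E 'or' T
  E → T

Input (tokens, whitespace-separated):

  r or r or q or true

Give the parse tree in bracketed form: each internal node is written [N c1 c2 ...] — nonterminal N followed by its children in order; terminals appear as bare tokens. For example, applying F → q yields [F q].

E
E or T
E or T or T
E or T or T or T
T or T or T or T
F or T or T or T
r or T or T or T
r or F or T or T
r or r or T or T
r or r or F or T
r or r or q or T
r or r or q or F
r or r or q or true

[E [E [E [E [T [F r]]] or [T [F r]]] or [T [F q]]] or [T [F true]]]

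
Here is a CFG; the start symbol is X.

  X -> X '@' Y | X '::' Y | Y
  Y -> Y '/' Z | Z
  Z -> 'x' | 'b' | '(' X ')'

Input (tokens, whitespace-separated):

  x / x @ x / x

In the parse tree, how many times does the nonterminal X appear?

2

[X [X [Y [Y [Z x]] / [Z x]]] @ [Y [Y [Z x]] / [Z x]]]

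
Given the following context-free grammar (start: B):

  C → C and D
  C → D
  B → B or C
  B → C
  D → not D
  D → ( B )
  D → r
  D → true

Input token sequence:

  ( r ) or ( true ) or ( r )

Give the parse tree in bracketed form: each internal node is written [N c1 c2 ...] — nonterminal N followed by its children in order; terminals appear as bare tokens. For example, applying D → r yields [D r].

[B [B [B [C [D ( [B [C [D r]]] )]]] or [C [D ( [B [C [D true]]] )]]] or [C [D ( [B [C [D r]]] )]]]

B
B or C
B or C or C
C or C or C
D or C or C
( B ) or C or C
( C ) or C or C
( D ) or C or C
( r ) or C or C
( r ) or D or C
( r ) or ( B ) or C
( r ) or ( C ) or C
( r ) or ( D ) or C
( r ) or ( true ) or C
( r ) or ( true ) or D
( r ) or ( true ) or ( B )
( r ) or ( true ) or ( C )
( r ) or ( true ) or ( D )
( r ) or ( true ) or ( r )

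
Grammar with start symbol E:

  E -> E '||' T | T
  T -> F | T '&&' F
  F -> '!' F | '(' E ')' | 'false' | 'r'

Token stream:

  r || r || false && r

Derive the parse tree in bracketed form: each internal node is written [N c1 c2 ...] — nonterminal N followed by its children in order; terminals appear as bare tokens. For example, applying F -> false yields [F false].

[E [E [E [T [F r]]] || [T [F r]]] || [T [T [F false]] && [F r]]]

E
E || T
E || T || T
T || T || T
F || T || T
r || T || T
r || F || T
r || r || T
r || r || T && F
r || r || F && F
r || r || false && F
r || r || false && r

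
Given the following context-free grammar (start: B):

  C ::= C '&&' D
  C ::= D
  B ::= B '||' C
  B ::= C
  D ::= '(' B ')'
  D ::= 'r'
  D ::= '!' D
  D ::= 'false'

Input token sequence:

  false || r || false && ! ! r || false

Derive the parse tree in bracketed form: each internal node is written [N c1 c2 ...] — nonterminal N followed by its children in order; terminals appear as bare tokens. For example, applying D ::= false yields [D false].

B
B || C
B || C || C
B || C || C || C
C || C || C || C
D || C || C || C
false || C || C || C
false || D || C || C
false || r || C || C
false || r || C && D || C
false || r || D && D || C
false || r || false && D || C
false || r || false && ! D || C
false || r || false && ! ! D || C
false || r || false && ! ! r || C
false || r || false && ! ! r || D
false || r || false && ! ! r || false

[B [B [B [B [C [D false]]] || [C [D r]]] || [C [C [D false]] && [D ! [D ! [D r]]]]] || [C [D false]]]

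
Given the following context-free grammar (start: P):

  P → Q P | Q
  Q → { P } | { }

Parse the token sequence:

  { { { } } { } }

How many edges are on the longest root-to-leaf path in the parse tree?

[P [Q { [P [Q { [P [Q { }]] }] [P [Q { }]]] }]]

6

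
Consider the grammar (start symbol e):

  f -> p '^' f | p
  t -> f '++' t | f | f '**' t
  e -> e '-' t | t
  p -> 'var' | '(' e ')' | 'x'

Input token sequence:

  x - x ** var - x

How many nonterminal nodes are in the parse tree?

15

[e [e [e [t [f [p x]]]] - [t [f [p x]] ** [t [f [p var]]]]] - [t [f [p x]]]]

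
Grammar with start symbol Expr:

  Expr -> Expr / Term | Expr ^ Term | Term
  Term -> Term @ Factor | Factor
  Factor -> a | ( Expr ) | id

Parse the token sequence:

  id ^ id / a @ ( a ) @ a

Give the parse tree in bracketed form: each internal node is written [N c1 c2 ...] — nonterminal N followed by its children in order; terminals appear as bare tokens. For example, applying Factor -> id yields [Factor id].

Expr
Expr / Term
Expr ^ Term / Term
Term ^ Term / Term
Factor ^ Term / Term
id ^ Term / Term
id ^ Factor / Term
id ^ id / Term
id ^ id / Term @ Factor
id ^ id / Term @ Factor @ Factor
id ^ id / Factor @ Factor @ Factor
id ^ id / a @ Factor @ Factor
id ^ id / a @ ( Expr ) @ Factor
id ^ id / a @ ( Term ) @ Factor
id ^ id / a @ ( Factor ) @ Factor
id ^ id / a @ ( a ) @ Factor
id ^ id / a @ ( a ) @ a

[Expr [Expr [Expr [Term [Factor id]]] ^ [Term [Factor id]]] / [Term [Term [Term [Factor a]] @ [Factor ( [Expr [Term [Factor a]]] )]] @ [Factor a]]]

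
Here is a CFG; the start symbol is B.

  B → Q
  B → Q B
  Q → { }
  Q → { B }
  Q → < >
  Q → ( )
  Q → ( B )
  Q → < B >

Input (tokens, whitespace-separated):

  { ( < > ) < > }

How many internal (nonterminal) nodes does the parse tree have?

[B [Q { [B [Q ( [B [Q < >]] )] [B [Q < >]]] }]]

8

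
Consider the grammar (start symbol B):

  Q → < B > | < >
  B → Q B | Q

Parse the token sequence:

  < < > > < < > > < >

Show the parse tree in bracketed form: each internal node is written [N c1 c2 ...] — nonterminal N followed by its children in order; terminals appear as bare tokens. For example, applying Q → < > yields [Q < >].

B
Q B
< B > B
< Q > B
< < > > B
< < > > Q B
< < > > < B > B
< < > > < Q > B
< < > > < < > > B
< < > > < < > > Q
< < > > < < > > < >

[B [Q < [B [Q < >]] >] [B [Q < [B [Q < >]] >] [B [Q < >]]]]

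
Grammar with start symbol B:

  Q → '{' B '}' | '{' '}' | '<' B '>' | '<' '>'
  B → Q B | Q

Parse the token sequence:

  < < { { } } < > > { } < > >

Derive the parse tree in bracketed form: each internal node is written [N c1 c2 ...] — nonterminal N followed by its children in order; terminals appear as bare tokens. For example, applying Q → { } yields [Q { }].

[B [Q < [B [Q < [B [Q { [B [Q { }]] }] [B [Q < >]]] >] [B [Q { }] [B [Q < >]]]] >]]

B
Q
< B >
< Q B >
< < B > B >
< < Q B > B >
< < { B } B > B >
< < { Q } B > B >
< < { { } } B > B >
< < { { } } Q > B >
< < { { } } < > > B >
< < { { } } < > > Q B >
< < { { } } < > > { } B >
< < { { } } < > > { } Q >
< < { { } } < > > { } < > >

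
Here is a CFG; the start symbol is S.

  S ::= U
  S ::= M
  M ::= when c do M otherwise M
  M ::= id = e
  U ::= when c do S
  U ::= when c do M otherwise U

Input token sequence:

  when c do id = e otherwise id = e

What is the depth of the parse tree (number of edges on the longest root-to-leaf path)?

3

[S [M when c do [M id = e] otherwise [M id = e]]]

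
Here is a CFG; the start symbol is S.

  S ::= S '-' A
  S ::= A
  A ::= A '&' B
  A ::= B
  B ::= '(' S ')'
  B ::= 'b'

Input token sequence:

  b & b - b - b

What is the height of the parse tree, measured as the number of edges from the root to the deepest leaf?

6

[S [S [S [A [A [B b]] & [B b]]] - [A [B b]]] - [A [B b]]]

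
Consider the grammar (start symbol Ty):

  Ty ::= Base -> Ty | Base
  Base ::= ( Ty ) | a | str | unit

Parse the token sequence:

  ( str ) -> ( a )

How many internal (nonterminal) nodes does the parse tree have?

8

[Ty [Base ( [Ty [Base str]] )] -> [Ty [Base ( [Ty [Base a]] )]]]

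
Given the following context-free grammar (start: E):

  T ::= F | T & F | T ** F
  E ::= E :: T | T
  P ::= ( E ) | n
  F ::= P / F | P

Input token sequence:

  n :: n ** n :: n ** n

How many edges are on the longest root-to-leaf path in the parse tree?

6

[E [E [E [T [F [P n]]]] :: [T [T [F [P n]]] ** [F [P n]]]] :: [T [T [F [P n]]] ** [F [P n]]]]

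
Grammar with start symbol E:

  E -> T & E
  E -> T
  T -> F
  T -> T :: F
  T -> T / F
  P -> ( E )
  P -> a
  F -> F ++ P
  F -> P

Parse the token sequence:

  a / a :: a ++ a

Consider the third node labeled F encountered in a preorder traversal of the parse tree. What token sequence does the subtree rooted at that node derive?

a ++ a

[E [T [T [T [F [P a]]] / [F [P a]]] :: [F [F [P a]] ++ [P a]]]]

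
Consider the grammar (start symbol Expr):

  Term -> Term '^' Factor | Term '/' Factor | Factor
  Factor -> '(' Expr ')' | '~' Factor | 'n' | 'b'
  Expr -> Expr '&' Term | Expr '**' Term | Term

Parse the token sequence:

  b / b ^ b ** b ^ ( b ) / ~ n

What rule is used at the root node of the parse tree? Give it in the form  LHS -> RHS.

[Expr [Expr [Term [Term [Term [Factor b]] / [Factor b]] ^ [Factor b]]] ** [Term [Term [Term [Factor b]] ^ [Factor ( [Expr [Term [Factor b]]] )]] / [Factor ~ [Factor n]]]]

Expr -> Expr '**' Term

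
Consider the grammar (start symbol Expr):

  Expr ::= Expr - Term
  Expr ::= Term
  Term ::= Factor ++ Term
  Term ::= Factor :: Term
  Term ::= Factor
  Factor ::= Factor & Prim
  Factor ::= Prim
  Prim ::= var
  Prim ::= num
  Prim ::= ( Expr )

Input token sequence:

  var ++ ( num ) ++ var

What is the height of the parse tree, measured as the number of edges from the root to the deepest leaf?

[Expr [Term [Factor [Prim var]] ++ [Term [Factor [Prim ( [Expr [Term [Factor [Prim num]]]] )]] ++ [Term [Factor [Prim var]]]]]]

9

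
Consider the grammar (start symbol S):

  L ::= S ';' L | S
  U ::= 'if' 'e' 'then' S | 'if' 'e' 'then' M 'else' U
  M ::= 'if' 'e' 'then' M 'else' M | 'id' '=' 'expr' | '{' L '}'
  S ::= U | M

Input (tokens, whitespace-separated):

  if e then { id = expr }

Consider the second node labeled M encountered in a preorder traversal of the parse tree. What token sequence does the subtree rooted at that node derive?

id = expr

[S [U if e then [S [M { [L [S [M id = expr]]] }]]]]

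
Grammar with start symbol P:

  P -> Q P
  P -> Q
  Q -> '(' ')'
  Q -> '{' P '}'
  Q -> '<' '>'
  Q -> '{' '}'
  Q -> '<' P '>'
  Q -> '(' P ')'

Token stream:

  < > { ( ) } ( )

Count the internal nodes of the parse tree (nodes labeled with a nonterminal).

[P [Q < >] [P [Q { [P [Q ( )]] }] [P [Q ( )]]]]

8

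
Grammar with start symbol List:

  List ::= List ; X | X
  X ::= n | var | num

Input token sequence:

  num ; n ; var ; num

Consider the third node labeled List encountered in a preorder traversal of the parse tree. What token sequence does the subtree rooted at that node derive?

[List [List [List [List [X num]] ; [X n]] ; [X var]] ; [X num]]

num ; n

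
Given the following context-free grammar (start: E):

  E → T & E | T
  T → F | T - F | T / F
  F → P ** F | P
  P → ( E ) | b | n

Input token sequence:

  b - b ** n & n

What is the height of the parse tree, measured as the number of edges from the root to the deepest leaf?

[E [T [T [F [P b]]] - [F [P b] ** [F [P n]]]] & [E [T [F [P n]]]]]

5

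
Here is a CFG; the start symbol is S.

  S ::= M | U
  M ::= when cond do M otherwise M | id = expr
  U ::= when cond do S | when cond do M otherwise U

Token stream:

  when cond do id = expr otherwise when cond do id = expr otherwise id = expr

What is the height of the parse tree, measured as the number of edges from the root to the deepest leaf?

[S [M when cond do [M id = expr] otherwise [M when cond do [M id = expr] otherwise [M id = expr]]]]

4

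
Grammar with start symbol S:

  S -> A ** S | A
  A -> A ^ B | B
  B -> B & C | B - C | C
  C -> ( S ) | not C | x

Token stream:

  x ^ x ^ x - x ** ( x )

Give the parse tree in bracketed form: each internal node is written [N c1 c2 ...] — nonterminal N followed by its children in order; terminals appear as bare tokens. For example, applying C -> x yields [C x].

S
A ** S
A ^ B ** S
A ^ B ^ B ** S
B ^ B ^ B ** S
C ^ B ^ B ** S
x ^ B ^ B ** S
x ^ C ^ B ** S
x ^ x ^ B ** S
x ^ x ^ B - C ** S
x ^ x ^ C - C ** S
x ^ x ^ x - C ** S
x ^ x ^ x - x ** S
x ^ x ^ x - x ** A
x ^ x ^ x - x ** B
x ^ x ^ x - x ** C
x ^ x ^ x - x ** ( S )
x ^ x ^ x - x ** ( A )
x ^ x ^ x - x ** ( B )
x ^ x ^ x - x ** ( C )
x ^ x ^ x - x ** ( x )

[S [A [A [A [B [C x]]] ^ [B [C x]]] ^ [B [B [C x]] - [C x]]] ** [S [A [B [C ( [S [A [B [C x]]]] )]]]]]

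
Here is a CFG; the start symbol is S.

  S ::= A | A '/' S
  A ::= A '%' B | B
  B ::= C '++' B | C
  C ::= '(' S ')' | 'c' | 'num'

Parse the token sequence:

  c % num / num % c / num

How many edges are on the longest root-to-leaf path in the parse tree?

6

[S [A [A [B [C c]]] % [B [C num]]] / [S [A [A [B [C num]]] % [B [C c]]] / [S [A [B [C num]]]]]]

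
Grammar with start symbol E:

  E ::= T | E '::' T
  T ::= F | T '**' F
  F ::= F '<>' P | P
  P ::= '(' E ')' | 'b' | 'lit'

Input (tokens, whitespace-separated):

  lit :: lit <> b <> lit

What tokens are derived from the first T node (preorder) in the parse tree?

lit

[E [E [T [F [P lit]]]] :: [T [F [F [F [P lit]] <> [P b]] <> [P lit]]]]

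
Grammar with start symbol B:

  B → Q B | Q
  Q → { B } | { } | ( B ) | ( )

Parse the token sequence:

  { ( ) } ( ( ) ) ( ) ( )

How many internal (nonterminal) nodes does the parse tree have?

12

[B [Q { [B [Q ( )]] }] [B [Q ( [B [Q ( )]] )] [B [Q ( )] [B [Q ( )]]]]]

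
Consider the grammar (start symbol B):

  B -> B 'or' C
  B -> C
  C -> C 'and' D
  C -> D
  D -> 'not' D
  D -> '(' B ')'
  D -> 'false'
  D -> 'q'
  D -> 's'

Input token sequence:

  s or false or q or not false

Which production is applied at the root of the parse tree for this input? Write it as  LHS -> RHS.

[B [B [B [B [C [D s]]] or [C [D false]]] or [C [D q]]] or [C [D not [D false]]]]

B -> B 'or' C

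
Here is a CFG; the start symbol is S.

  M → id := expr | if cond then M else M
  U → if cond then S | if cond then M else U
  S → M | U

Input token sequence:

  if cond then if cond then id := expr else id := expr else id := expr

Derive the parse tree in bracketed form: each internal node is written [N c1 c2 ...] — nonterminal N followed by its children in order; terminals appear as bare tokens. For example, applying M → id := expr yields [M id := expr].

[S [M if cond then [M if cond then [M id := expr] else [M id := expr]] else [M id := expr]]]

S
M
if cond then M else M
if cond then if cond then M else M else M
if cond then if cond then id := expr else M else M
if cond then if cond then id := expr else id := expr else M
if cond then if cond then id := expr else id := expr else id := expr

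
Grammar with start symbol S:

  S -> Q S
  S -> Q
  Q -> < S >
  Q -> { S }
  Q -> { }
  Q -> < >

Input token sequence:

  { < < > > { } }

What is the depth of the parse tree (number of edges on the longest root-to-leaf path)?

[S [Q { [S [Q < [S [Q < >]] >] [S [Q { }]]] }]]

6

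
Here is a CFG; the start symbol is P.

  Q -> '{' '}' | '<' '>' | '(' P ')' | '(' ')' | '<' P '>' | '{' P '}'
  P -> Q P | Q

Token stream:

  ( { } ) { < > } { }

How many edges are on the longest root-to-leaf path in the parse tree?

5

[P [Q ( [P [Q { }]] )] [P [Q { [P [Q < >]] }] [P [Q { }]]]]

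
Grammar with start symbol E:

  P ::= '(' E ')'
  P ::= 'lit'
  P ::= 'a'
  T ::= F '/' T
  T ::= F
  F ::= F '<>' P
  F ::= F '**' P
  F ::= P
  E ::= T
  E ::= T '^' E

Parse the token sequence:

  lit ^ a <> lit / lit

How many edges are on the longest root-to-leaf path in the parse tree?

6

[E [T [F [P lit]]] ^ [E [T [F [F [P a]] <> [P lit]] / [T [F [P lit]]]]]]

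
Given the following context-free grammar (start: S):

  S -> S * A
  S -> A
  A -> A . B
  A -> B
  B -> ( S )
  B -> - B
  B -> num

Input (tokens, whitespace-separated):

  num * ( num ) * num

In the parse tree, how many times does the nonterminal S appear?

[S [S [S [A [B num]]] * [A [B ( [S [A [B num]]] )]]] * [A [B num]]]

4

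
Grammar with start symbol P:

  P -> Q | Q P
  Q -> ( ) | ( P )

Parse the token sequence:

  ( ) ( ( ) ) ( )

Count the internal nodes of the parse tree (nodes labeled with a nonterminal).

8

[P [Q ( )] [P [Q ( [P [Q ( )]] )] [P [Q ( )]]]]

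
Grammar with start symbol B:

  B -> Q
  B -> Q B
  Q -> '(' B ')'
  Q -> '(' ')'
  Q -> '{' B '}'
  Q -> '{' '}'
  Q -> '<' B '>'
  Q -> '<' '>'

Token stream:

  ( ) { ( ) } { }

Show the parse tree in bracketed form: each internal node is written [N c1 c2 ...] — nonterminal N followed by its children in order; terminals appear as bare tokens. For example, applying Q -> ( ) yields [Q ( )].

B
Q B
( ) B
( ) Q B
( ) { B } B
( ) { Q } B
( ) { ( ) } B
( ) { ( ) } Q
( ) { ( ) } { }

[B [Q ( )] [B [Q { [B [Q ( )]] }] [B [Q { }]]]]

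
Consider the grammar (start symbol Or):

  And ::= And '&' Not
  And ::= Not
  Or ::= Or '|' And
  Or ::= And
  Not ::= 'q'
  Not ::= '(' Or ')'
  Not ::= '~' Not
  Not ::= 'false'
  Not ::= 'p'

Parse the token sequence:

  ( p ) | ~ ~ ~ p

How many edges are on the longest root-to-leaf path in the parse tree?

7

[Or [Or [And [Not ( [Or [And [Not p]]] )]]] | [And [Not ~ [Not ~ [Not ~ [Not p]]]]]]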